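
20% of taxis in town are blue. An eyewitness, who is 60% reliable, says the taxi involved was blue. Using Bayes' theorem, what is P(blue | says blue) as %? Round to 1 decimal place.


P(blue | says blue) = P(says blue | blue)*P(blue) / [P(says blue | blue)*P(blue) + P(says blue | not blue)*P(not blue)]
Numerator = 0.6 * 0.2 = 0.12
False identification = 0.4 * 0.8 = 0.32
P = 0.12 / (0.12 + 0.32)
= 0.12 / 0.44
As percentage = 27.3


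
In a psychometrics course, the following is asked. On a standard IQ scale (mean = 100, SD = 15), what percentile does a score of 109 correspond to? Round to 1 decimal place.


z = (IQ - mean) / SD
z = (109 - 100) / 15 = 0.6
Percentile = Phi(0.6) * 100
Phi(0.6) = 0.725747
= 72.6


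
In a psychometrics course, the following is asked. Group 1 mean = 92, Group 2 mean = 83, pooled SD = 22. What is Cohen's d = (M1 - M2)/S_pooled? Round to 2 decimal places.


Cohen's d = (M1 - M2) / S_pooled
= (92 - 83) / 22
= 9 / 22
= 0.41


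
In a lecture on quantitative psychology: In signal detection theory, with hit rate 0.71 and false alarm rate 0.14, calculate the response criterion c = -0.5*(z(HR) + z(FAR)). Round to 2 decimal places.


c = -0.5 * (z(HR) + z(FAR))
z(0.71) = 0.5534
z(0.14) = -1.0803
c = -0.5 * (0.5534 + -1.0803)
= -0.5 * -0.5269
= 0.26


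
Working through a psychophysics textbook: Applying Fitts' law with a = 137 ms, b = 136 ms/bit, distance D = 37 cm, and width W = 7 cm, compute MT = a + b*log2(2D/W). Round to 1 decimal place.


MT = 137 + 136 * log2(2*37/7)
2D/W = 10.571429
log2(10.571429) = 3.4021
MT = 137 + 136 * 3.4021
= 599.7 ms


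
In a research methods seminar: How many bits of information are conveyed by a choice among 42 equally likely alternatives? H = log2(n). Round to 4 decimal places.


H = log2(n)
H = log2(42)
= 5.3923


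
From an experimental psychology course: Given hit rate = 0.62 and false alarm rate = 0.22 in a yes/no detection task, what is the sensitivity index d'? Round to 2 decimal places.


d' = z(HR) - z(FAR)
z(0.62) = 0.3055
z(0.22) = -0.7722
d' = 0.3055 - -0.7722
= 1.08


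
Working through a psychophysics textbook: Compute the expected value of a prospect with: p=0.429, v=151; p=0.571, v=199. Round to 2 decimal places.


EU = sum(p_i * v_i)
0.429 * 151 = 64.779
0.571 * 199 = 113.629
EU = 64.779 + 113.629
= 178.41


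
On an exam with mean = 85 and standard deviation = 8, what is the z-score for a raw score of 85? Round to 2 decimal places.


z = (X - mu) / sigma
= (85 - 85) / 8
= 0 / 8
= 0.00


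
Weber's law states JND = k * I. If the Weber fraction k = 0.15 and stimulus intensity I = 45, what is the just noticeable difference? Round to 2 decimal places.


JND = k * I
JND = 0.15 * 45
= 6.75


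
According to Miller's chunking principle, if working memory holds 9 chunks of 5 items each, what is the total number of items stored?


Total items = chunks * items_per_chunk
= 9 * 5
= 45


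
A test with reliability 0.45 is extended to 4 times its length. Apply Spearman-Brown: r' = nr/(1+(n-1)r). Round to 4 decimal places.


r_new = n*r / (1 + (n-1)*r)
Numerator = 4 * 0.45 = 1.8
Denominator = 1 + 3 * 0.45 = 2.35
r_new = 1.8 / 2.35
= 0.7660


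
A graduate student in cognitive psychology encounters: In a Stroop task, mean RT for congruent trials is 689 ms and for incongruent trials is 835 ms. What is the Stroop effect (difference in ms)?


Stroop effect = RT(incongruent) - RT(congruent)
= 835 - 689
= 146 ms


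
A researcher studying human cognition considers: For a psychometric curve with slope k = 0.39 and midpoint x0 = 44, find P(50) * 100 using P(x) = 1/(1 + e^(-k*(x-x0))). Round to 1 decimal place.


P(x) = 1/(1 + e^(-0.39*(50 - 44)))
Exponent = -0.39 * 6 = -2.34
e^(-2.34) = 0.096328
P = 1/(1 + 0.096328) = 0.912136
Percentage = 91.2


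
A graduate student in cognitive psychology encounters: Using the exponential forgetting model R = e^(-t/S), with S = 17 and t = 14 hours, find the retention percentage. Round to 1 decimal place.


R = e^(-t/S)
-t/S = -14/17 = -0.823529
R = e^(-0.823529) = 0.43888
Percentage = 0.43888 * 100
= 43.9


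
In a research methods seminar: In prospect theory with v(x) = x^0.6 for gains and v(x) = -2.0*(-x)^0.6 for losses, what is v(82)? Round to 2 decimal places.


Since x = 82 >= 0, use v(x) = x^0.6
82^0.6 = 14.0698
v(82) = 14.07


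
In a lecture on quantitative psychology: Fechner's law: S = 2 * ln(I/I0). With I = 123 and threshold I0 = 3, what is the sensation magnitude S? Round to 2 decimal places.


S = 2 * ln(123/3)
I/I0 = 41.0
ln(41.0) = 3.7136
S = 2 * 3.7136
= 7.43


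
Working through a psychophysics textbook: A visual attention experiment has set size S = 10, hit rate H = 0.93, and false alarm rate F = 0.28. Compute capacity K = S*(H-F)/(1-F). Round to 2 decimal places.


K = S * (H - F) / (1 - F)
H - F = 0.65
1 - F = 0.72
K = 10 * 0.65 / 0.72
= 9.03


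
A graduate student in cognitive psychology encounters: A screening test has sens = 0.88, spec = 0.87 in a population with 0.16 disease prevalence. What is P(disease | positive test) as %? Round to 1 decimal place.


PPV = (sens * prev) / (sens * prev + (1-spec) * (1-prev))
Numerator = 0.88 * 0.16 = 0.1408
P(positive and no disease) = (1 - spec) * (1 - prev) = (1 - 0.87) * (1 - 0.16) = 0.1092
Denominator = 0.1408 + 0.1092 = 0.25
PPV = 0.1408 / 0.25 = 0.5632
As percentage = 56.3


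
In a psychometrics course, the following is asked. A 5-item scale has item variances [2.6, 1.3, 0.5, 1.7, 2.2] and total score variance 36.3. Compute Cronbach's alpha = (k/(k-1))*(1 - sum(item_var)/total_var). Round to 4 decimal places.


alpha = (k/(k-1)) * (1 - sum(s_i^2)/s_total^2)
sum(item variances) = 8.3
k/(k-1) = 5/4 = 1.25
1 - 8.3/36.3 = 1 - 0.22865 = 0.77135
alpha = 1.25 * 0.77135
= 0.9642


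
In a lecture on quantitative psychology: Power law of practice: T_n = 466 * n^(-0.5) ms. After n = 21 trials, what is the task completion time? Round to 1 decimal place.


T_n = 466 * 21^(-0.5)
21^(-0.5) = 0.218218
T_n = 466 * 0.218218
= 101.7 ms


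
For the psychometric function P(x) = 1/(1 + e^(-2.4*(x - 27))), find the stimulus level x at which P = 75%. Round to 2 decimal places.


At P = 0.75: 0.75 = 1/(1 + e^(-k*(x-x0)))
Solving: e^(-k*(x-x0)) = 1/3
x = x0 + ln(3)/k
ln(3) = 1.0986
x = 27 + 1.0986/2.4
= 27 + 0.4578
= 27.46


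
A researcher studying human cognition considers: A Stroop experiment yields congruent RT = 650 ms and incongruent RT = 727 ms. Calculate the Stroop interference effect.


Stroop effect = RT(incongruent) - RT(congruent)
= 727 - 650
= 77 ms


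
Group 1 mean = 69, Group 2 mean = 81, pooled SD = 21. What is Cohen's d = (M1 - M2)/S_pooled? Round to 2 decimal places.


Cohen's d = (M1 - M2) / S_pooled
= (69 - 81) / 21
= -12 / 21
= -0.57


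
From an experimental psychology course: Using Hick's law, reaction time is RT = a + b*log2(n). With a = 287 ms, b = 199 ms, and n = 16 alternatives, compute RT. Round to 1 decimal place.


RT = 287 + 199 * log2(16)
log2(16) = 4.0
RT = 287 + 199 * 4.0
= 287 + 796.0
= 1083.0 ms


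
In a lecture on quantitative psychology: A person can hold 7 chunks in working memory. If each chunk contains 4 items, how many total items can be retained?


Total items = chunks * items_per_chunk
= 7 * 4
= 28


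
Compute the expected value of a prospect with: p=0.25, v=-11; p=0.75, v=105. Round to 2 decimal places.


EU = sum(p_i * v_i)
0.25 * -11 = -2.75
0.75 * 105 = 78.75
EU = -2.75 + 78.75
= 76.00


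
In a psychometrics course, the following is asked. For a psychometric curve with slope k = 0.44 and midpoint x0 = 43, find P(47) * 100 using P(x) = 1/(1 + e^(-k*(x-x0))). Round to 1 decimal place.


P(x) = 1/(1 + e^(-0.44*(47 - 43)))
Exponent = -0.44 * 4 = -1.76
e^(-1.76) = 0.172045
P = 1/(1 + 0.172045) = 0.85321
Percentage = 85.3


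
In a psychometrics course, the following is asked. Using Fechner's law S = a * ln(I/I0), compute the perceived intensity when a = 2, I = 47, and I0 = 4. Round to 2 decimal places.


S = 2 * ln(47/4)
I/I0 = 11.75
ln(11.75) = 2.4639
S = 2 * 2.4639
= 4.93


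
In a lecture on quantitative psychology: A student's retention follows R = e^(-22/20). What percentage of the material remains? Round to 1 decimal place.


R = e^(-t/S)
-t/S = -22/20 = -1.1
R = e^(-1.1) = 0.332871
Percentage = 0.332871 * 100
= 33.3


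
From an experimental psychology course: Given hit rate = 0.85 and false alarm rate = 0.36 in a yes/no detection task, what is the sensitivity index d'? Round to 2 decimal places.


d' = z(HR) - z(FAR)
z(0.85) = 1.0364
z(0.36) = -0.3585
d' = 1.0364 - -0.3585
= 1.39


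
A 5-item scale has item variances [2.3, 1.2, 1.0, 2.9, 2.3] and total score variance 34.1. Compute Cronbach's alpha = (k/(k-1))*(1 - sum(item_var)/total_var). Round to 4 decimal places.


alpha = (k/(k-1)) * (1 - sum(s_i^2)/s_total^2)
sum(item variances) = 9.7
k/(k-1) = 5/4 = 1.25
1 - 9.7/34.1 = 1 - 0.284457 = 0.715543
alpha = 1.25 * 0.715543
= 0.8944


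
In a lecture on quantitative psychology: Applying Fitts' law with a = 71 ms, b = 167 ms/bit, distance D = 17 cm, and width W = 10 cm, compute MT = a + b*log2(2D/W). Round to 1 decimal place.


MT = 71 + 167 * log2(2*17/10)
2D/W = 3.4
log2(3.4) = 1.7655
MT = 71 + 167 * 1.7655
= 365.8 ms


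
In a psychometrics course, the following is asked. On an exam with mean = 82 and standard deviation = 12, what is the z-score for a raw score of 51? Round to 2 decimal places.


z = (X - mu) / sigma
= (51 - 82) / 12
= -31 / 12
= -2.58


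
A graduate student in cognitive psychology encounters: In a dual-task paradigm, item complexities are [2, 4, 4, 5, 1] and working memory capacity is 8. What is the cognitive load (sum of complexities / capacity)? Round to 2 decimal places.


Total complexity = 2 + 4 + 4 + 5 + 1 = 16
Load = total / capacity = 16 / 8
= 2.00


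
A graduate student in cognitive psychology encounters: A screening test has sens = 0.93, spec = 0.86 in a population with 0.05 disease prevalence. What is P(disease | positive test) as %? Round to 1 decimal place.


PPV = (sens * prev) / (sens * prev + (1-spec) * (1-prev))
Numerator = 0.93 * 0.05 = 0.0465
P(positive and no disease) = (1 - spec) * (1 - prev) = (1 - 0.86) * (1 - 0.05) = 0.133
Denominator = 0.0465 + 0.133 = 0.1795
PPV = 0.0465 / 0.1795 = 0.259053
As percentage = 25.9


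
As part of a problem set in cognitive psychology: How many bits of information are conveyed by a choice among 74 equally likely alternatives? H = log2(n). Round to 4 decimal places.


H = log2(n)
H = log2(74)
= 6.2095


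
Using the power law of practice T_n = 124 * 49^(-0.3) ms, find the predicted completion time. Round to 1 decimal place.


T_n = 124 * 49^(-0.3)
49^(-0.3) = 0.311129
T_n = 124 * 0.311129
= 38.6 ms


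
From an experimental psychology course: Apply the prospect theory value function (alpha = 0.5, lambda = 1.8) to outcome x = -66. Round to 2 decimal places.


Since x = -66 < 0, use v(x) = -lambda*(-x)^alpha
(-x) = 66
66^0.5 = 8.124
v(-66) = -1.8 * 8.124
= -14.62


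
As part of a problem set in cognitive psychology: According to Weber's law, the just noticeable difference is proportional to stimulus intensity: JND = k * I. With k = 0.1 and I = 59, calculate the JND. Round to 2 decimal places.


JND = k * I
JND = 0.1 * 59
= 5.90


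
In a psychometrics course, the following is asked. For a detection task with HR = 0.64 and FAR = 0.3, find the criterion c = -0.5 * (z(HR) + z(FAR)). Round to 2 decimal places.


c = -0.5 * (z(HR) + z(FAR))
z(0.64) = 0.3585
z(0.3) = -0.5244
c = -0.5 * (0.3585 + -0.5244)
= -0.5 * -0.1659
= 0.08


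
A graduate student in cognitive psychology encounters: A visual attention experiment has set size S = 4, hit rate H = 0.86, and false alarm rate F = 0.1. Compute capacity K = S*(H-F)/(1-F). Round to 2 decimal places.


K = S * (H - F) / (1 - F)
H - F = 0.76
1 - F = 0.9
K = 4 * 0.76 / 0.9
= 3.38


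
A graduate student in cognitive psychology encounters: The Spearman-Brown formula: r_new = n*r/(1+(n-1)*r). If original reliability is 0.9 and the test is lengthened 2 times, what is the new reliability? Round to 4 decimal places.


r_new = n*r / (1 + (n-1)*r)
Numerator = 2 * 0.9 = 1.8
Denominator = 1 + 1 * 0.9 = 1.9
r_new = 1.8 / 1.9
= 0.9474


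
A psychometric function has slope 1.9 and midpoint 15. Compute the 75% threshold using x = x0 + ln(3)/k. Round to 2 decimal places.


At P = 0.75: 0.75 = 1/(1 + e^(-k*(x-x0)))
Solving: e^(-k*(x-x0)) = 1/3
x = x0 + ln(3)/k
ln(3) = 1.0986
x = 15 + 1.0986/1.9
= 15 + 0.5782
= 15.58


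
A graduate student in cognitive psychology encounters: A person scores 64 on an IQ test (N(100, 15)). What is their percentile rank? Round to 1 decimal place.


z = (IQ - mean) / SD
z = (64 - 100) / 15 = -2.4
Percentile = Phi(-2.4) * 100
Phi(-2.4) = 0.008198
= 0.8


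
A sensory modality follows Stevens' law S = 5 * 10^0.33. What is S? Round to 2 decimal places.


S = 5 * 10^0.33
10^0.33 = 2.138
S = 5 * 2.138
= 10.69


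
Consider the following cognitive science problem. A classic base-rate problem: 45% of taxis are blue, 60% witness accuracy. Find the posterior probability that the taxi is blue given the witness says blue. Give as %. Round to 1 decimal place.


P(blue | says blue) = P(says blue | blue)*P(blue) / [P(says blue | blue)*P(blue) + P(says blue | not blue)*P(not blue)]
Numerator = 0.6 * 0.45 = 0.27
False identification = 0.4 * 0.55 = 0.22
P = 0.27 / (0.27 + 0.22)
= 0.27 / 0.49
As percentage = 55.1


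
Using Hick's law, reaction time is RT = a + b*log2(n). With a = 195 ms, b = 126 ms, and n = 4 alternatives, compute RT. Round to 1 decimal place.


RT = 195 + 126 * log2(4)
log2(4) = 2.0
RT = 195 + 126 * 2.0
= 195 + 252.0
= 447.0 ms


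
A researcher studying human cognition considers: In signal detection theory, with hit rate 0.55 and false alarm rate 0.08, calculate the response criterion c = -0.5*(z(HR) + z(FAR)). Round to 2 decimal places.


c = -0.5 * (z(HR) + z(FAR))
z(0.55) = 0.1257
z(0.08) = -1.4051
c = -0.5 * (0.1257 + -1.4051)
= -0.5 * -1.2794
= 0.64


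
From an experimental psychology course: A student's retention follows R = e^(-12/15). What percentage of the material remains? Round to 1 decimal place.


R = e^(-t/S)
-t/S = -12/15 = -0.8
R = e^(-0.8) = 0.449329
Percentage = 0.449329 * 100
= 44.9


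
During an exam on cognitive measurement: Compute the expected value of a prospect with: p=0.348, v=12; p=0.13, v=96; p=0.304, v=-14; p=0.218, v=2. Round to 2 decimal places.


EU = sum(p_i * v_i)
0.348 * 12 = 4.176
0.13 * 96 = 12.48
0.304 * -14 = -4.256
0.218 * 2 = 0.436
EU = 4.176 + 12.48 + -4.256 + 0.436
= 12.84


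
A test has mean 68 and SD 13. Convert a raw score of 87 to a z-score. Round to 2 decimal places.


z = (X - mu) / sigma
= (87 - 68) / 13
= 19 / 13
= 1.46


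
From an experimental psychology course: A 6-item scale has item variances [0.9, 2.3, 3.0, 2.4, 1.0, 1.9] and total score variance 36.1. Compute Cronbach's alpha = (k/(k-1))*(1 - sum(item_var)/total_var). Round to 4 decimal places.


alpha = (k/(k-1)) * (1 - sum(s_i^2)/s_total^2)
sum(item variances) = 11.5
k/(k-1) = 6/5 = 1.2
1 - 11.5/36.1 = 1 - 0.31856 = 0.68144
alpha = 1.2 * 0.68144
= 0.8177


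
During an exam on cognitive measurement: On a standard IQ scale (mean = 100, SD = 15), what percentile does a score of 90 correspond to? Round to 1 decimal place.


z = (IQ - mean) / SD
z = (90 - 100) / 15 = -0.6667
Percentile = Phi(-0.6667) * 100
Phi(-0.6667) = 0.252482
= 25.2


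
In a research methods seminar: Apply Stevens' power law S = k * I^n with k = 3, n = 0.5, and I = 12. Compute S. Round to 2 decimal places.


S = 3 * 12^0.5
12^0.5 = 3.4641
S = 3 * 3.4641
= 10.39


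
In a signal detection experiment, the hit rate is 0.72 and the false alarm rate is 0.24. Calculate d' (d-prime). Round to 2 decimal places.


d' = z(HR) - z(FAR)
z(0.72) = 0.5828
z(0.24) = -0.7063
d' = 0.5828 - -0.7063
= 1.29


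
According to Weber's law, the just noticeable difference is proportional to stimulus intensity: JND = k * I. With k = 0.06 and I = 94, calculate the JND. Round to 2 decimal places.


JND = k * I
JND = 0.06 * 94
= 5.64


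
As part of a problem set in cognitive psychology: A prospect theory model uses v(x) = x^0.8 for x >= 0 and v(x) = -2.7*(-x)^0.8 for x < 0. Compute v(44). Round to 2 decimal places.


Since x = 44 >= 0, use v(x) = x^0.8
44^0.8 = 20.6425
v(44) = 20.64


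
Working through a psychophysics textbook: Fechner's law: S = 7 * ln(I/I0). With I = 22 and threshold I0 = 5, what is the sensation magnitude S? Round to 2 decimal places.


S = 7 * ln(22/5)
I/I0 = 4.4
ln(4.4) = 1.4816
S = 7 * 1.4816
= 10.37


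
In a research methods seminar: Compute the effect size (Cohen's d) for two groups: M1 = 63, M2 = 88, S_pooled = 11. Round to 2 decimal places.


Cohen's d = (M1 - M2) / S_pooled
= (63 - 88) / 11
= -25 / 11
= -2.27


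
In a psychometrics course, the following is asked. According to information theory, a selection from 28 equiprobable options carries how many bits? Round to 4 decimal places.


H = log2(n)
H = log2(28)
= 4.8074


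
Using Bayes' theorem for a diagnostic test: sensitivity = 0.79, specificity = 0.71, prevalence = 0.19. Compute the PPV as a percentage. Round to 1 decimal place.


PPV = (sens * prev) / (sens * prev + (1-spec) * (1-prev))
Numerator = 0.79 * 0.19 = 0.1501
P(positive and no disease) = (1 - spec) * (1 - prev) = (1 - 0.71) * (1 - 0.19) = 0.2349
Denominator = 0.1501 + 0.2349 = 0.385
PPV = 0.1501 / 0.385 = 0.38987
As percentage = 39.0


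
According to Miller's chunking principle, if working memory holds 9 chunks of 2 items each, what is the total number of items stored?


Total items = chunks * items_per_chunk
= 9 * 2
= 18


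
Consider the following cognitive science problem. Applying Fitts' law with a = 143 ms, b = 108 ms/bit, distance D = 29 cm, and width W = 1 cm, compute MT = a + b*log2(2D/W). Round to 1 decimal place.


MT = 143 + 108 * log2(2*29/1)
2D/W = 58.0
log2(58.0) = 5.858
MT = 143 + 108 * 5.858
= 775.7 ms


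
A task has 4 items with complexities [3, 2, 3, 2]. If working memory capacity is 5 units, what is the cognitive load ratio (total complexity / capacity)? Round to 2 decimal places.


Total complexity = 3 + 2 + 3 + 2 = 10
Load = total / capacity = 10 / 5
= 2.00


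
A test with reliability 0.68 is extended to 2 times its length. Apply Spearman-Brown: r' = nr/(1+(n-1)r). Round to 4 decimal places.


r_new = n*r / (1 + (n-1)*r)
Numerator = 2 * 0.68 = 1.36
Denominator = 1 + 1 * 0.68 = 1.68
r_new = 1.36 / 1.68
= 0.8095


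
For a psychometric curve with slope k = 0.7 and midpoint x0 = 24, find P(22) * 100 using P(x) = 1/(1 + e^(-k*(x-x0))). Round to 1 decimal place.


P(x) = 1/(1 + e^(-0.7*(22 - 24)))
Exponent = -0.7 * -2 = 1.4
e^(1.4) = 4.0552
P = 1/(1 + 4.0552) = 0.197816
Percentage = 19.8


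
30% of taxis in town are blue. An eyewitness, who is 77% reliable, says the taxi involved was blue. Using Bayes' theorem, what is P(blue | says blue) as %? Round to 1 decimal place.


P(blue | says blue) = P(says blue | blue)*P(blue) / [P(says blue | blue)*P(blue) + P(says blue | not blue)*P(not blue)]
Numerator = 0.77 * 0.3 = 0.231
False identification = 0.23 * 0.7 = 0.161
P = 0.231 / (0.231 + 0.161)
= 0.231 / 0.392
As percentage = 58.9


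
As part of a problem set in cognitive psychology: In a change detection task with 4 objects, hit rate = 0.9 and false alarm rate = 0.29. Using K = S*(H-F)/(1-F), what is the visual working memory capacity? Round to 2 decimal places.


K = S * (H - F) / (1 - F)
H - F = 0.61
1 - F = 0.71
K = 4 * 0.61 / 0.71
= 3.44


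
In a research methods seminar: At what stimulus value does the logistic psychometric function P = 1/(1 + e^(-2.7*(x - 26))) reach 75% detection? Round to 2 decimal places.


At P = 0.75: 0.75 = 1/(1 + e^(-k*(x-x0)))
Solving: e^(-k*(x-x0)) = 1/3
x = x0 + ln(3)/k
ln(3) = 1.0986
x = 26 + 1.0986/2.7
= 26 + 0.4069
= 26.41


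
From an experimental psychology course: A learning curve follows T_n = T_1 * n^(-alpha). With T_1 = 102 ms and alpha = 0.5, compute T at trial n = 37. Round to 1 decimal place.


T_n = 102 * 37^(-0.5)
37^(-0.5) = 0.164399
T_n = 102 * 0.164399
= 16.8 ms


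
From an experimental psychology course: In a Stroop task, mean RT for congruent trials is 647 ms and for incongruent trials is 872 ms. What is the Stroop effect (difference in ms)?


Stroop effect = RT(incongruent) - RT(congruent)
= 872 - 647
= 225 ms


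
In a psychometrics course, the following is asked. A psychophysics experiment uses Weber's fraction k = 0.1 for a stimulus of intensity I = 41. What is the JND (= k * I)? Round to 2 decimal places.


JND = k * I
JND = 0.1 * 41
= 4.10


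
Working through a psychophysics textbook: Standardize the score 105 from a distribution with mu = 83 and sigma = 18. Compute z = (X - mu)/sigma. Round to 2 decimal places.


z = (X - mu) / sigma
= (105 - 83) / 18
= 22 / 18
= 1.22


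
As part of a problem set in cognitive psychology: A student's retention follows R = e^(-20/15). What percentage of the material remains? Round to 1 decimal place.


R = e^(-t/S)
-t/S = -20/15 = -1.333333
R = e^(-1.333333) = 0.263597
Percentage = 0.263597 * 100
= 26.4


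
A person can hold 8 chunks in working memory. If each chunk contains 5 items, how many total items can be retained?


Total items = chunks * items_per_chunk
= 8 * 5
= 40


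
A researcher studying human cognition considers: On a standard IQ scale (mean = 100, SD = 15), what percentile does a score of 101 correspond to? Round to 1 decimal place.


z = (IQ - mean) / SD
z = (101 - 100) / 15 = 0.0667
Percentile = Phi(0.0667) * 100
Phi(0.0667) = 0.52659
= 52.7


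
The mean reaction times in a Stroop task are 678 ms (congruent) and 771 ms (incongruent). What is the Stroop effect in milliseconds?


Stroop effect = RT(incongruent) - RT(congruent)
= 771 - 678
= 93 ms


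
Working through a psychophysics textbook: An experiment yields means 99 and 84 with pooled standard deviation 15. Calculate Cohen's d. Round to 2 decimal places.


Cohen's d = (M1 - M2) / S_pooled
= (99 - 84) / 15
= 15 / 15
= 1.00


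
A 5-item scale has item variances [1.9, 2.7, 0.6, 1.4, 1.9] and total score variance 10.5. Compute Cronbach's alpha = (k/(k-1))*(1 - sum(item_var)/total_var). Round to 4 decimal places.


alpha = (k/(k-1)) * (1 - sum(s_i^2)/s_total^2)
sum(item variances) = 8.5
k/(k-1) = 5/4 = 1.25
1 - 8.5/10.5 = 1 - 0.809524 = 0.190476
alpha = 1.25 * 0.190476
= 0.2381


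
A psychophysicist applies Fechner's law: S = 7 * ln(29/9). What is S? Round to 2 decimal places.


S = 7 * ln(29/9)
I/I0 = 3.222222
ln(3.222222) = 1.1701
S = 7 * 1.1701
= 8.19


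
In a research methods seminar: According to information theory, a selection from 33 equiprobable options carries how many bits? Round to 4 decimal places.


H = log2(n)
H = log2(33)
= 5.0444


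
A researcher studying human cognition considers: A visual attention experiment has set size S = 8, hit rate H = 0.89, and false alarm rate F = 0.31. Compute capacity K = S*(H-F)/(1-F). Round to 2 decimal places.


K = S * (H - F) / (1 - F)
H - F = 0.58
1 - F = 0.69
K = 8 * 0.58 / 0.69
= 6.72


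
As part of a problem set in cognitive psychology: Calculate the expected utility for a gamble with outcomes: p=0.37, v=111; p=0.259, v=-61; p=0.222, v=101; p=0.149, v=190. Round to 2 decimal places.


EU = sum(p_i * v_i)
0.37 * 111 = 41.07
0.259 * -61 = -15.799
0.222 * 101 = 22.422
0.149 * 190 = 28.31
EU = 41.07 + -15.799 + 22.422 + 28.31
= 76.00


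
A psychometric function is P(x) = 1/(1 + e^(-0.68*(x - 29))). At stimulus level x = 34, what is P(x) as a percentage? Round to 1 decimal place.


P(x) = 1/(1 + e^(-0.68*(34 - 29)))
Exponent = -0.68 * 5 = -3.4
e^(-3.4) = 0.033373
P = 1/(1 + 0.033373) = 0.967705
Percentage = 96.8


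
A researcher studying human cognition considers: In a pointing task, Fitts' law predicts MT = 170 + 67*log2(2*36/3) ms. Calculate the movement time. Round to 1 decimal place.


MT = 170 + 67 * log2(2*36/3)
2D/W = 24.0
log2(24.0) = 4.585
MT = 170 + 67 * 4.585
= 477.2 ms


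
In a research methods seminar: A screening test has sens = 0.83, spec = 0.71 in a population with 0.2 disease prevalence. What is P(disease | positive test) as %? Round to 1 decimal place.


PPV = (sens * prev) / (sens * prev + (1-spec) * (1-prev))
Numerator = 0.83 * 0.2 = 0.166
P(positive and no disease) = (1 - spec) * (1 - prev) = (1 - 0.71) * (1 - 0.2) = 0.232
Denominator = 0.166 + 0.232 = 0.398
PPV = 0.166 / 0.398 = 0.417085
As percentage = 41.7


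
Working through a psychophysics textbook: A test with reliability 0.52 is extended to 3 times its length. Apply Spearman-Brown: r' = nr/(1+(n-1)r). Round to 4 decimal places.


r_new = n*r / (1 + (n-1)*r)
Numerator = 3 * 0.52 = 1.56
Denominator = 1 + 2 * 0.52 = 2.04
r_new = 1.56 / 2.04
= 0.7647


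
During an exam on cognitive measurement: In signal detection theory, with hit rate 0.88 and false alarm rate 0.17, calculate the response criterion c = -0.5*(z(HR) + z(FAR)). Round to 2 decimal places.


c = -0.5 * (z(HR) + z(FAR))
z(0.88) = 1.175
z(0.17) = -0.9542
c = -0.5 * (1.175 + -0.9542)
= -0.5 * 0.2208
= -0.11


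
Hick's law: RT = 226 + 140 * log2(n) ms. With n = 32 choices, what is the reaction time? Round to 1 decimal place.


RT = 226 + 140 * log2(32)
log2(32) = 5.0
RT = 226 + 140 * 5.0
= 226 + 700.0
= 926.0 ms


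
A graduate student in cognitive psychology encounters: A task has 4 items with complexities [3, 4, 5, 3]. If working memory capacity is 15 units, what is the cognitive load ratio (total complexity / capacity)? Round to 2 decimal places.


Total complexity = 3 + 4 + 5 + 3 = 15
Load = total / capacity = 15 / 15
= 1.00


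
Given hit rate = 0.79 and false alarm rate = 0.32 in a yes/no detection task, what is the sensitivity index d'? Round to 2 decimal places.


d' = z(HR) - z(FAR)
z(0.79) = 0.8064
z(0.32) = -0.4677
d' = 0.8064 - -0.4677
= 1.27


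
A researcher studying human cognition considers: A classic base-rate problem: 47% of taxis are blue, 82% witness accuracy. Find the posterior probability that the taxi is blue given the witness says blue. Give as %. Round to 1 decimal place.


P(blue | says blue) = P(says blue | blue)*P(blue) / [P(says blue | blue)*P(blue) + P(says blue | not blue)*P(not blue)]
Numerator = 0.82 * 0.47 = 0.3854
False identification = 0.18 * 0.53 = 0.0954
P = 0.3854 / (0.3854 + 0.0954)
= 0.3854 / 0.4808
As percentage = 80.2


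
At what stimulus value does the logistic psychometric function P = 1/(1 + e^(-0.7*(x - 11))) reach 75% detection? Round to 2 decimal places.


At P = 0.75: 0.75 = 1/(1 + e^(-k*(x-x0)))
Solving: e^(-k*(x-x0)) = 1/3
x = x0 + ln(3)/k
ln(3) = 1.0986
x = 11 + 1.0986/0.7
= 11 + 1.5694
= 12.57


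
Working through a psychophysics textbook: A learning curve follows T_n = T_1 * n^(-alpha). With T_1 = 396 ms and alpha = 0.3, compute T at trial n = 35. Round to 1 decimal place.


T_n = 396 * 35^(-0.3)
35^(-0.3) = 0.344175
T_n = 396 * 0.344175
= 136.3 ms


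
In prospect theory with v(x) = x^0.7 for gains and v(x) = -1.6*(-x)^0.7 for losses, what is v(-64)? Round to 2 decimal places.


Since x = -64 < 0, use v(x) = -lambda*(-x)^alpha
(-x) = 64
64^0.7 = 18.3792
v(-64) = -1.6 * 18.3792
= -29.41


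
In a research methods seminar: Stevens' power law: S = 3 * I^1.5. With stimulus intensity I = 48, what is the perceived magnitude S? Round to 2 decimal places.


S = 3 * 48^1.5
48^1.5 = 332.5538
S = 3 * 332.5538
= 997.66


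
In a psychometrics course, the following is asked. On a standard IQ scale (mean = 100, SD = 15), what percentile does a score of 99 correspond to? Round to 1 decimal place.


z = (IQ - mean) / SD
z = (99 - 100) / 15 = -0.0667
Percentile = Phi(-0.0667) * 100
Phi(-0.0667) = 0.47341
= 47.3


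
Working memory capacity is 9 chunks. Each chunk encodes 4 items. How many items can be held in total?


Total items = chunks * items_per_chunk
= 9 * 4
= 36


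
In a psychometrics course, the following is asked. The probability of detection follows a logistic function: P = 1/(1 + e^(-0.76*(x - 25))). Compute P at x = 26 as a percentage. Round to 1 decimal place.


P(x) = 1/(1 + e^(-0.76*(26 - 25)))
Exponent = -0.76 * 1 = -0.76
e^(-0.76) = 0.467666
P = 1/(1 + 0.467666) = 0.681354
Percentage = 68.1


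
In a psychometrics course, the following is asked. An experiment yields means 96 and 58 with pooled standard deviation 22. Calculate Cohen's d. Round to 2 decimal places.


Cohen's d = (M1 - M2) / S_pooled
= (96 - 58) / 22
= 38 / 22
= 1.73


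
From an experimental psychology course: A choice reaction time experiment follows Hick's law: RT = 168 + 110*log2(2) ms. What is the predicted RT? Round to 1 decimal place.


RT = 168 + 110 * log2(2)
log2(2) = 1.0
RT = 168 + 110 * 1.0
= 168 + 110.0
= 278.0 ms


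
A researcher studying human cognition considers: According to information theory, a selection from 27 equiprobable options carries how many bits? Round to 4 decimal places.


H = log2(n)
H = log2(27)
= 4.7549


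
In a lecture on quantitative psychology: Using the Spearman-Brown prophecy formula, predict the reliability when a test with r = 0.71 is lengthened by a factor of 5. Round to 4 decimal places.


r_new = n*r / (1 + (n-1)*r)
Numerator = 5 * 0.71 = 3.55
Denominator = 1 + 4 * 0.71 = 3.84
r_new = 3.55 / 3.84
= 0.9245


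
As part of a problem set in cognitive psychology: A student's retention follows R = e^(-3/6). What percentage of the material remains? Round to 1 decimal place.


R = e^(-t/S)
-t/S = -3/6 = -0.5
R = e^(-0.5) = 0.606531
Percentage = 0.606531 * 100
= 60.7


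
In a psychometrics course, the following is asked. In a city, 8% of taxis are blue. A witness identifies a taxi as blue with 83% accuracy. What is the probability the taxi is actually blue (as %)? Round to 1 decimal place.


P(blue | says blue) = P(says blue | blue)*P(blue) / [P(says blue | blue)*P(blue) + P(says blue | not blue)*P(not blue)]
Numerator = 0.83 * 0.08 = 0.0664
False identification = 0.17 * 0.92 = 0.1564
P = 0.0664 / (0.0664 + 0.1564)
= 0.0664 / 0.2228
As percentage = 29.8


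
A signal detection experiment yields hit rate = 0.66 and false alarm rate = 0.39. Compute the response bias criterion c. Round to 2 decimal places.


c = -0.5 * (z(HR) + z(FAR))
z(0.66) = 0.4125
z(0.39) = -0.2793
c = -0.5 * (0.4125 + -0.2793)
= -0.5 * 0.1332
= -0.07


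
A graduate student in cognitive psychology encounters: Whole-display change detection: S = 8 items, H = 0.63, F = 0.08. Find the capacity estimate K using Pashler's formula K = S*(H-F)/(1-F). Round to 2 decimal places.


K = S * (H - F) / (1 - F)
H - F = 0.55
1 - F = 0.92
K = 8 * 0.55 / 0.92
= 4.78


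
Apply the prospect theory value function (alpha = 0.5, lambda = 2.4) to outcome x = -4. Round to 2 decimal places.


Since x = -4 < 0, use v(x) = -lambda*(-x)^alpha
(-x) = 4
4^0.5 = 2.0
v(-4) = -2.4 * 2.0
= -4.80


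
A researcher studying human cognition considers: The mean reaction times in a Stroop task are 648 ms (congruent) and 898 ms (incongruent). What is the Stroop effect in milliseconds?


Stroop effect = RT(incongruent) - RT(congruent)
= 898 - 648
= 250 ms


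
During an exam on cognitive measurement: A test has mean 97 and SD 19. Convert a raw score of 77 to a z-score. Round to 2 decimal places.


z = (X - mu) / sigma
= (77 - 97) / 19
= -20 / 19
= -1.05


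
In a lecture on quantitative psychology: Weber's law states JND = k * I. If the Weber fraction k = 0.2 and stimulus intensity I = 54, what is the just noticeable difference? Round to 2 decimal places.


JND = k * I
JND = 0.2 * 54
= 10.80


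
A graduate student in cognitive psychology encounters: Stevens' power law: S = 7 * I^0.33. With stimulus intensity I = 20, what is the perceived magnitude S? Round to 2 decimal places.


S = 7 * 20^0.33
20^0.33 = 2.6874
S = 7 * 2.6874
= 18.81


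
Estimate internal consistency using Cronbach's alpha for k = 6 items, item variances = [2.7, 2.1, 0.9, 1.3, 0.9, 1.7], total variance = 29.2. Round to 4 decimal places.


alpha = (k/(k-1)) * (1 - sum(s_i^2)/s_total^2)
sum(item variances) = 9.6
k/(k-1) = 6/5 = 1.2
1 - 9.6/29.2 = 1 - 0.328767 = 0.671233
alpha = 1.2 * 0.671233
= 0.8055


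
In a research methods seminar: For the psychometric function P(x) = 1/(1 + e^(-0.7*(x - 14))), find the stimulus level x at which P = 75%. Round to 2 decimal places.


At P = 0.75: 0.75 = 1/(1 + e^(-k*(x-x0)))
Solving: e^(-k*(x-x0)) = 1/3
x = x0 + ln(3)/k
ln(3) = 1.0986
x = 14 + 1.0986/0.7
= 14 + 1.5694
= 15.57


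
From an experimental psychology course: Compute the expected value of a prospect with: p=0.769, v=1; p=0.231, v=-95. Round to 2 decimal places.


EU = sum(p_i * v_i)
0.769 * 1 = 0.769
0.231 * -95 = -21.945
EU = 0.769 + -21.945
= -21.18


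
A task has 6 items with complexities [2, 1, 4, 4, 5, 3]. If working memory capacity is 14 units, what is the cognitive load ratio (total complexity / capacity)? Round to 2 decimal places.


Total complexity = 2 + 1 + 4 + 4 + 5 + 3 = 19
Load = total / capacity = 19 / 14
= 1.36


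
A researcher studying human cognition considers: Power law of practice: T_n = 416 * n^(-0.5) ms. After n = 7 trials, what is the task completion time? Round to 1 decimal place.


T_n = 416 * 7^(-0.5)
7^(-0.5) = 0.377964
T_n = 416 * 0.377964
= 157.2 ms


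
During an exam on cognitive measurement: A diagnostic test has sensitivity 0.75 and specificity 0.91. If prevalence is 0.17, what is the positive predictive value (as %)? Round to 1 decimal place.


PPV = (sens * prev) / (sens * prev + (1-spec) * (1-prev))
Numerator = 0.75 * 0.17 = 0.1275
P(positive and no disease) = (1 - spec) * (1 - prev) = (1 - 0.91) * (1 - 0.17) = 0.0747
Denominator = 0.1275 + 0.0747 = 0.2022
PPV = 0.1275 / 0.2022 = 0.630564
As percentage = 63.1


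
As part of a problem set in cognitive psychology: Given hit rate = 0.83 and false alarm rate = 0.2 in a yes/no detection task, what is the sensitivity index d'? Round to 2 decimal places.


d' = z(HR) - z(FAR)
z(0.83) = 0.9542
z(0.2) = -0.8416
d' = 0.9542 - -0.8416
= 1.80


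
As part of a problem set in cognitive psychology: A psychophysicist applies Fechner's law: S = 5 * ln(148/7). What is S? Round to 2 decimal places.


S = 5 * ln(148/7)
I/I0 = 21.142857
ln(21.142857) = 3.0513
S = 5 * 3.0513
= 15.26


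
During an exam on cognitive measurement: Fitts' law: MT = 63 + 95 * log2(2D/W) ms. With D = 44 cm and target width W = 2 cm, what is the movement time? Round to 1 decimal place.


MT = 63 + 95 * log2(2*44/2)
2D/W = 44.0
log2(44.0) = 5.4594
MT = 63 + 95 * 5.4594
= 581.6 ms


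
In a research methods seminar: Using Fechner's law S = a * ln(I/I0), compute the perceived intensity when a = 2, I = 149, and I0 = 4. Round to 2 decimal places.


S = 2 * ln(149/4)
I/I0 = 37.25
ln(37.25) = 3.6177
S = 2 * 3.6177
= 7.24


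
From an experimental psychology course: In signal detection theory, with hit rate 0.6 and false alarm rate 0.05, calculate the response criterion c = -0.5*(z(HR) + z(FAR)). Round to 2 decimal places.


c = -0.5 * (z(HR) + z(FAR))
z(0.6) = 0.2533
z(0.05) = -1.6449
c = -0.5 * (0.2533 + -1.6449)
= -0.5 * -1.3916
= 0.70


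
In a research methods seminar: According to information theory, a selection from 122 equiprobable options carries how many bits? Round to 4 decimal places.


H = log2(n)
H = log2(122)
= 6.9307


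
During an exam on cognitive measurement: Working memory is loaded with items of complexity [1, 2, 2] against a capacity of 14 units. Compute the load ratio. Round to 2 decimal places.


Total complexity = 1 + 2 + 2 = 5
Load = total / capacity = 5 / 14
= 0.36


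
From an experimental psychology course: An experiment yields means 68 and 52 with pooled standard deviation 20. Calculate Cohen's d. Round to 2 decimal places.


Cohen's d = (M1 - M2) / S_pooled
= (68 - 52) / 20
= 16 / 20
= 0.80


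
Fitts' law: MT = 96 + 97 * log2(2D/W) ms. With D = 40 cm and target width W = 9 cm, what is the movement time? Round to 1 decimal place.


MT = 96 + 97 * log2(2*40/9)
2D/W = 8.888889
log2(8.888889) = 3.152
MT = 96 + 97 * 3.152
= 401.7 ms


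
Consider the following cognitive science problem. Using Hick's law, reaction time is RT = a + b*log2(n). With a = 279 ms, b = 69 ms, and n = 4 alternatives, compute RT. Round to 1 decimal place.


RT = 279 + 69 * log2(4)
log2(4) = 2.0
RT = 279 + 69 * 2.0
= 279 + 138.0
= 417.0 ms


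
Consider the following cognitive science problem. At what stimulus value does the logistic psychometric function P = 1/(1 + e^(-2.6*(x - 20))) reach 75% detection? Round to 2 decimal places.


At P = 0.75: 0.75 = 1/(1 + e^(-k*(x-x0)))
Solving: e^(-k*(x-x0)) = 1/3
x = x0 + ln(3)/k
ln(3) = 1.0986
x = 20 + 1.0986/2.6
= 20 + 0.4225
= 20.42


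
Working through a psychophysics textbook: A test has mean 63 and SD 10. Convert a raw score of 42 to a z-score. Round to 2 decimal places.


z = (X - mu) / sigma
= (42 - 63) / 10
= -21 / 10
= -2.10


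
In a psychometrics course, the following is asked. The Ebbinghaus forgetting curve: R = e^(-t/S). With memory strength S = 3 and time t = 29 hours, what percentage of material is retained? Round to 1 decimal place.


R = e^(-t/S)
-t/S = -29/3 = -9.666667
R = e^(-9.666667) = 6.3e-05
Percentage = 6.3e-05 * 100
= 0.0


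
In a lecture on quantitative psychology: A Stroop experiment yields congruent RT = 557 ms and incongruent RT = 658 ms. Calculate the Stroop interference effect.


Stroop effect = RT(incongruent) - RT(congruent)
= 658 - 557
= 101 ms


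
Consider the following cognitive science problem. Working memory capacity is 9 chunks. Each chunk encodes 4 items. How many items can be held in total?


Total items = chunks * items_per_chunk
= 9 * 4
= 36


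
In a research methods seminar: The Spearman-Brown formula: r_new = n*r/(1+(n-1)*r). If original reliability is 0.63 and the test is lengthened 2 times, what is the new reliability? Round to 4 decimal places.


r_new = n*r / (1 + (n-1)*r)
Numerator = 2 * 0.63 = 1.26
Denominator = 1 + 1 * 0.63 = 1.63
r_new = 1.26 / 1.63
= 0.7730


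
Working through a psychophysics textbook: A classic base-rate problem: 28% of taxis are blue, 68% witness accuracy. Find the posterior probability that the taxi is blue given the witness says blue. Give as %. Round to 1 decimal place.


P(blue | says blue) = P(says blue | blue)*P(blue) / [P(says blue | blue)*P(blue) + P(says blue | not blue)*P(not blue)]
Numerator = 0.68 * 0.28 = 0.1904
False identification = 0.32 * 0.72 = 0.2304
P = 0.1904 / (0.1904 + 0.2304)
= 0.1904 / 0.4208
As percentage = 45.2


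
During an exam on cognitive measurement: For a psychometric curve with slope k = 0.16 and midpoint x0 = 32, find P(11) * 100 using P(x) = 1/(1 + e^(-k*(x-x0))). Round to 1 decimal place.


P(x) = 1/(1 + e^(-0.16*(11 - 32)))
Exponent = -0.16 * -21 = 3.36
e^(3.36) = 28.789191
P = 1/(1 + 28.789191) = 0.033569
Percentage = 3.4


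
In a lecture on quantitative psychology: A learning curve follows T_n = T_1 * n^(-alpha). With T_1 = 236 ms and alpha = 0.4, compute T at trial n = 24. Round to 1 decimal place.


T_n = 236 * 24^(-0.4)
24^(-0.4) = 0.280489
T_n = 236 * 0.280489
= 66.2 ms


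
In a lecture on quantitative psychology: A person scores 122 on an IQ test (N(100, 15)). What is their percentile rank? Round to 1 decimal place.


z = (IQ - mean) / SD
z = (122 - 100) / 15 = 1.4667
Percentile = Phi(1.4667) * 100
Phi(1.4667) = 0.928771
= 92.9


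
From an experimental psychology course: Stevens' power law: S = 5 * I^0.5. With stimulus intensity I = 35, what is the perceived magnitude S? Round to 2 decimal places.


S = 5 * 35^0.5
35^0.5 = 5.9161
S = 5 * 5.9161
= 29.58
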